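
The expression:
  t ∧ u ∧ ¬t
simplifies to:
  False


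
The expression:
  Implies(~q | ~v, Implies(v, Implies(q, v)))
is always true.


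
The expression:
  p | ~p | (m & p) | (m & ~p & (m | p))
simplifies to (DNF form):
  True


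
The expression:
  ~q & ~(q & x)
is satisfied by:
  {q: False}


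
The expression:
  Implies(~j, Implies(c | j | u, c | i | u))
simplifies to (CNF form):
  True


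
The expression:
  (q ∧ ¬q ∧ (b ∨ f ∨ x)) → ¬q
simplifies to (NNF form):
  True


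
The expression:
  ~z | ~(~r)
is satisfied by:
  {r: True, z: False}
  {z: False, r: False}
  {z: True, r: True}


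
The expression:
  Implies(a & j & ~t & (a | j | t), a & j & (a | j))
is always true.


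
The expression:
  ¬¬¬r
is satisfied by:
  {r: False}


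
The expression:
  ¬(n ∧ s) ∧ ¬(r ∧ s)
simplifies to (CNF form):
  (¬n ∨ ¬s) ∧ (¬r ∨ ¬s)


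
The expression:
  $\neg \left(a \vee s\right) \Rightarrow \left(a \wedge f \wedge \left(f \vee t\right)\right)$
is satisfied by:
  {a: True, s: True}
  {a: True, s: False}
  {s: True, a: False}


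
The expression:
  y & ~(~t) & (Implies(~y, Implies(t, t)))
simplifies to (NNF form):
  t & y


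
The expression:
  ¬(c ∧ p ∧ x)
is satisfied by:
  {p: False, c: False, x: False}
  {x: True, p: False, c: False}
  {c: True, p: False, x: False}
  {x: True, c: True, p: False}
  {p: True, x: False, c: False}
  {x: True, p: True, c: False}
  {c: True, p: True, x: False}


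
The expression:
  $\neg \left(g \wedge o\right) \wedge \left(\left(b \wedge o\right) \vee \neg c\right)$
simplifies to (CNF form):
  $\left(b \vee \neg c\right) \wedge \left(o \vee \neg c\right) \wedge \left(\neg g \vee \neg o\right)$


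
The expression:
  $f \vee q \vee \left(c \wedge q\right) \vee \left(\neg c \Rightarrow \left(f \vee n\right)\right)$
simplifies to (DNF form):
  $c \vee f \vee n \vee q$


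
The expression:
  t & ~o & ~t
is never true.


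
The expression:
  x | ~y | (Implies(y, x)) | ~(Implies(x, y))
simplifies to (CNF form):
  x | ~y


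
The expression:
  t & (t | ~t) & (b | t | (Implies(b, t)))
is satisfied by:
  {t: True}


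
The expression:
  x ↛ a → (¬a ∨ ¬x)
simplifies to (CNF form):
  True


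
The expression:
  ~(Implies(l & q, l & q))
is never true.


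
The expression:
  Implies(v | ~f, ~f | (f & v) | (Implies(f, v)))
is always true.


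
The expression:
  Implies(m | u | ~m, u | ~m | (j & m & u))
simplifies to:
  u | ~m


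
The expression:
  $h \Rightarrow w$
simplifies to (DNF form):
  $w \vee \neg h$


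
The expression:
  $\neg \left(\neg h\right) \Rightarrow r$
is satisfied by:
  {r: True, h: False}
  {h: False, r: False}
  {h: True, r: True}


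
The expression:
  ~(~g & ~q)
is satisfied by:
  {q: True, g: True}
  {q: True, g: False}
  {g: True, q: False}


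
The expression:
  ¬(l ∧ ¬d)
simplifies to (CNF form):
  d ∨ ¬l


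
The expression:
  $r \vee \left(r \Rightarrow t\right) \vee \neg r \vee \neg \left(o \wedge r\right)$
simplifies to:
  $\text{True}$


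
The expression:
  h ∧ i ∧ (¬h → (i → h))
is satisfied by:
  {h: True, i: True}


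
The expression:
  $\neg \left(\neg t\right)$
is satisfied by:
  {t: True}


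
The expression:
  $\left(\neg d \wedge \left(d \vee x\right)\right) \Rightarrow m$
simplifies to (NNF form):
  $d \vee m \vee \neg x$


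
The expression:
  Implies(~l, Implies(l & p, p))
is always true.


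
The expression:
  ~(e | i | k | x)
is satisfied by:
  {x: False, i: False, e: False, k: False}


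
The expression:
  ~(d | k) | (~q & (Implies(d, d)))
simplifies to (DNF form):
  ~q | (~d & ~k)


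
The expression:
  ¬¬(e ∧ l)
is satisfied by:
  {e: True, l: True}


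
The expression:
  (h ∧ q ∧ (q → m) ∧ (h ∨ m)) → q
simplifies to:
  True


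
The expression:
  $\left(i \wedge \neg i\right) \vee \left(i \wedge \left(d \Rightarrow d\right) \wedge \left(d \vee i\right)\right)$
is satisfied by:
  {i: True}


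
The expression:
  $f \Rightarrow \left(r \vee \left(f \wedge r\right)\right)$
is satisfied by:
  {r: True, f: False}
  {f: False, r: False}
  {f: True, r: True}


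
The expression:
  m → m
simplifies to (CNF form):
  True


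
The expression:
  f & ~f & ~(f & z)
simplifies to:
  False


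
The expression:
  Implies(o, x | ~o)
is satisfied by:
  {x: True, o: False}
  {o: False, x: False}
  {o: True, x: True}


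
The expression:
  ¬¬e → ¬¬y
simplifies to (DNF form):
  y ∨ ¬e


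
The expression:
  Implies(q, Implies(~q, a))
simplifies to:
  True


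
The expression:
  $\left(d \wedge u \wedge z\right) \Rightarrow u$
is always true.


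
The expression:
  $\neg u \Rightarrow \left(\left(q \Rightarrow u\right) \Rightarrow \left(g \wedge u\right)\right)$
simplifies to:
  $q \vee u$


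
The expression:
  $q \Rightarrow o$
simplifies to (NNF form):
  $o \vee \neg q$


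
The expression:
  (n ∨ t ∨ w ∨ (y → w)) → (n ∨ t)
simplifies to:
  n ∨ t ∨ (y ∧ ¬w)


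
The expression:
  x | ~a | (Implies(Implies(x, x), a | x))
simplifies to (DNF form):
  True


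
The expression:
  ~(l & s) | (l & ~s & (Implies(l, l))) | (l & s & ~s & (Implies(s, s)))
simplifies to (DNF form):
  ~l | ~s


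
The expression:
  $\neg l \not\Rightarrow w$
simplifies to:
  $\neg l \wedge \neg w$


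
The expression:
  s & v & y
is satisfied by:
  {s: True, y: True, v: True}


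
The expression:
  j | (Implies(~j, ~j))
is always true.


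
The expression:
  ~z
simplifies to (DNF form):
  ~z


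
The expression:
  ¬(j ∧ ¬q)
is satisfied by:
  {q: True, j: False}
  {j: False, q: False}
  {j: True, q: True}


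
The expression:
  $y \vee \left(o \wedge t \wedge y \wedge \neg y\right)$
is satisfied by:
  {y: True}


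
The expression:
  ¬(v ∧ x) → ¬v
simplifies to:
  x ∨ ¬v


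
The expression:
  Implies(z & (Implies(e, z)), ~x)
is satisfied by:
  {z: False, x: False}
  {x: True, z: False}
  {z: True, x: False}


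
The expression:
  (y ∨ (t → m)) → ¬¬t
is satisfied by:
  {t: True}


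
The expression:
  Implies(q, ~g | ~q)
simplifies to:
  ~g | ~q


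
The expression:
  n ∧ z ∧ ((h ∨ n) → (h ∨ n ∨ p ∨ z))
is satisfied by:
  {z: True, n: True}


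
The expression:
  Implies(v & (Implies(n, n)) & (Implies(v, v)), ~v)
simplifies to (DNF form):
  ~v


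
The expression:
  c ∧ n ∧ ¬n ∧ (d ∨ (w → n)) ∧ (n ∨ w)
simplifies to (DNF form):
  False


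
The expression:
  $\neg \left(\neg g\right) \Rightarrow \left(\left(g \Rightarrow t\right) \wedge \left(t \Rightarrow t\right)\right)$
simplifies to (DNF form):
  $t \vee \neg g$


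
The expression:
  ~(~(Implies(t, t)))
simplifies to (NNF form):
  True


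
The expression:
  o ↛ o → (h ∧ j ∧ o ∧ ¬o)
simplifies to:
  True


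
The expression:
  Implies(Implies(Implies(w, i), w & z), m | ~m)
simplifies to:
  True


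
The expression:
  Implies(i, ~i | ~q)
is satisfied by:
  {q: False, i: False}
  {i: True, q: False}
  {q: True, i: False}


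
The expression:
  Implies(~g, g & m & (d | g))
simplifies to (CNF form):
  g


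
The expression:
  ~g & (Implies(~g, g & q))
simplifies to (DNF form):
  False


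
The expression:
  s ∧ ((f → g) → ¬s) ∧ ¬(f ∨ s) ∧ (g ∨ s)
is never true.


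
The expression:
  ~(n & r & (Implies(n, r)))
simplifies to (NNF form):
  ~n | ~r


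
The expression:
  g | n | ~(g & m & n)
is always true.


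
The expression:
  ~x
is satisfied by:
  {x: False}


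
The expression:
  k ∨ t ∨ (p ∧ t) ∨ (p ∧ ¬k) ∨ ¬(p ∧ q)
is always true.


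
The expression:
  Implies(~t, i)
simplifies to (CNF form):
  i | t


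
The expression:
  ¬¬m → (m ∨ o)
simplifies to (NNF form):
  True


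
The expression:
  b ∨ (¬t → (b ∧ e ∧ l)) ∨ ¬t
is always true.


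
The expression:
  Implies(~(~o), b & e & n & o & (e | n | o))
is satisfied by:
  {e: True, b: True, n: True, o: False}
  {e: True, b: True, n: False, o: False}
  {e: True, n: True, b: False, o: False}
  {e: True, n: False, b: False, o: False}
  {b: True, n: True, e: False, o: False}
  {b: True, e: False, n: False, o: False}
  {b: False, n: True, e: False, o: False}
  {b: False, e: False, n: False, o: False}
  {e: True, o: True, b: True, n: True}


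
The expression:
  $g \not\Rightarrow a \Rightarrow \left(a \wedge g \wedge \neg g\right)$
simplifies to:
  $a \vee \neg g$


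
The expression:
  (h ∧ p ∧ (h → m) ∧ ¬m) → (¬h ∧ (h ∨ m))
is always true.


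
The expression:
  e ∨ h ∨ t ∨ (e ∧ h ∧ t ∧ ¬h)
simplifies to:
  e ∨ h ∨ t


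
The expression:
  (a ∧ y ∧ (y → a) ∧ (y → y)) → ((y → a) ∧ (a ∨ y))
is always true.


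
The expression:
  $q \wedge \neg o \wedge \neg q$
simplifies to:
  $\text{False}$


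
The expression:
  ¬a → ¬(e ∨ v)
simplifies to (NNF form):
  a ∨ (¬e ∧ ¬v)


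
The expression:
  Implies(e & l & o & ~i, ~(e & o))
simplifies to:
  i | ~e | ~l | ~o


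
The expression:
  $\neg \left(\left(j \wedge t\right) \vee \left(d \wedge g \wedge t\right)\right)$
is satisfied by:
  {g: False, t: False, j: False, d: False}
  {d: True, g: False, t: False, j: False}
  {g: True, d: False, t: False, j: False}
  {d: True, g: True, t: False, j: False}
  {j: True, d: False, g: False, t: False}
  {j: True, d: True, g: False, t: False}
  {j: True, g: True, d: False, t: False}
  {j: True, d: True, g: True, t: False}
  {t: True, j: False, g: False, d: False}
  {t: True, d: True, j: False, g: False}
  {t: True, g: True, j: False, d: False}


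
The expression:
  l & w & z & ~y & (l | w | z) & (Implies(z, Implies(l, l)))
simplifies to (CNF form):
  l & w & z & ~y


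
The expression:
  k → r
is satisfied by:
  {r: True, k: False}
  {k: False, r: False}
  {k: True, r: True}


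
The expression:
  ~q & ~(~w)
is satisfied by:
  {w: True, q: False}


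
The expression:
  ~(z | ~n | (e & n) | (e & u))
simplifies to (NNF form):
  n & ~e & ~z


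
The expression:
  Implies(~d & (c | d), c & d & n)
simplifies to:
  d | ~c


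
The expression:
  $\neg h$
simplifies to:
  $\neg h$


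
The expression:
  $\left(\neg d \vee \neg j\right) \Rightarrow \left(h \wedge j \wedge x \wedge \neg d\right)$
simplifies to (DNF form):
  $\left(d \wedge j\right) \vee \left(d \wedge h \wedge j\right) \vee \left(d \wedge j \wedge x\right) \vee \left(h \wedge j \wedge x\right)$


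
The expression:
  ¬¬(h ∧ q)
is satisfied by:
  {h: True, q: True}


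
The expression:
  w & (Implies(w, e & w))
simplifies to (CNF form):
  e & w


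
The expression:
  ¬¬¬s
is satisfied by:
  {s: False}


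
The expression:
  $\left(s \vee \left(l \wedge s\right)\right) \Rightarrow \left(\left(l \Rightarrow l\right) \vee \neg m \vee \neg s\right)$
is always true.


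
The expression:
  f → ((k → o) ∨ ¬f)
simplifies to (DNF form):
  o ∨ ¬f ∨ ¬k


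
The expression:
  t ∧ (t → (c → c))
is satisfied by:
  {t: True}


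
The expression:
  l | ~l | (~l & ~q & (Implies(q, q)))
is always true.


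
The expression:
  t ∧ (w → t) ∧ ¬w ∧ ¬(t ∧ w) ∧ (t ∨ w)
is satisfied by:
  {t: True, w: False}


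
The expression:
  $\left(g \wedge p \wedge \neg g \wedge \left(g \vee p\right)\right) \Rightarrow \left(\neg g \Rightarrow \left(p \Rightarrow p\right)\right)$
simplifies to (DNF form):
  $\text{True}$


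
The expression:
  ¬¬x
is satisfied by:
  {x: True}


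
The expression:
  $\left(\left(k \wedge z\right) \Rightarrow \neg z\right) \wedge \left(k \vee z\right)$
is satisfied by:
  {k: True, z: False}
  {z: True, k: False}


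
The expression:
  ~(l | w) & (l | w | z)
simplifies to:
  z & ~l & ~w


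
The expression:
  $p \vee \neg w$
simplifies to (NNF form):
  $p \vee \neg w$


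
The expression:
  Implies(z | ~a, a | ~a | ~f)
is always true.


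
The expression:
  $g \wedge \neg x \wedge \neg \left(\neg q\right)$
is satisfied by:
  {g: True, q: True, x: False}


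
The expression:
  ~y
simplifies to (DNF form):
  ~y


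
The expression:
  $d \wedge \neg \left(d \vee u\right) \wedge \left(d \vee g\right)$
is never true.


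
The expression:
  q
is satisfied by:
  {q: True}


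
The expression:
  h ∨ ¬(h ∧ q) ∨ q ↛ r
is always true.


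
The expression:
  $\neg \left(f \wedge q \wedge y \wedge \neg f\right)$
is always true.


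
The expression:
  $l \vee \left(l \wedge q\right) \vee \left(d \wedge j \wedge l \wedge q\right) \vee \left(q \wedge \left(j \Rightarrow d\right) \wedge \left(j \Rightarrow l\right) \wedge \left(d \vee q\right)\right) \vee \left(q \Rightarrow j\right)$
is always true.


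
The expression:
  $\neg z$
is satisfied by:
  {z: False}


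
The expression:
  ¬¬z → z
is always true.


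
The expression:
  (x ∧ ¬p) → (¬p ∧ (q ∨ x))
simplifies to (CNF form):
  True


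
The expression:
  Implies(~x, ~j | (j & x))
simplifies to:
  x | ~j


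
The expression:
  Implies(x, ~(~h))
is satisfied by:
  {h: True, x: False}
  {x: False, h: False}
  {x: True, h: True}


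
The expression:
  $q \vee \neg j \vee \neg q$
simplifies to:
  $\text{True}$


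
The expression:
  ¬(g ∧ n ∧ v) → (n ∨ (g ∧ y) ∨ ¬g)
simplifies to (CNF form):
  n ∨ y ∨ ¬g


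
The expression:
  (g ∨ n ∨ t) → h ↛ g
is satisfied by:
  {h: True, g: False, n: False, t: False}
  {t: True, h: True, g: False, n: False}
  {h: True, n: True, g: False, t: False}
  {t: True, h: True, n: True, g: False}
  {t: False, g: False, n: False, h: False}


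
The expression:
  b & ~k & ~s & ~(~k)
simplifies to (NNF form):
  False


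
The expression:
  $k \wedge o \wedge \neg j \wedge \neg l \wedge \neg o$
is never true.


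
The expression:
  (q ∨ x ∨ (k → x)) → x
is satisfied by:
  {x: True, k: True, q: False}
  {x: True, k: False, q: False}
  {x: True, q: True, k: True}
  {x: True, q: True, k: False}
  {k: True, q: False, x: False}


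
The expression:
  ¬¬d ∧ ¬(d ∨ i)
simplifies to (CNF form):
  False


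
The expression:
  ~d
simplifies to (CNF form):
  ~d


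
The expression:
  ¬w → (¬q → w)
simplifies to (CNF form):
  q ∨ w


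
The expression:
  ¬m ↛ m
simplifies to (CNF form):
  True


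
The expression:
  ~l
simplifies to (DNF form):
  ~l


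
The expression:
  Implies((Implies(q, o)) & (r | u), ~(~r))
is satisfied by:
  {r: True, q: True, u: False, o: False}
  {r: True, q: False, u: False, o: False}
  {r: True, o: True, q: True, u: False}
  {r: True, o: True, q: False, u: False}
  {q: True, o: False, u: False, r: False}
  {q: False, o: False, u: False, r: False}
  {o: True, q: True, u: False, r: False}
  {o: True, q: False, u: False, r: False}
  {r: True, u: True, q: True, o: False}
  {r: True, u: True, q: False, o: False}
  {r: True, o: True, u: True, q: True}
  {r: True, o: True, u: True, q: False}
  {u: True, q: True, o: False, r: False}


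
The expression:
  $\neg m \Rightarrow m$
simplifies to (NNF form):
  $m$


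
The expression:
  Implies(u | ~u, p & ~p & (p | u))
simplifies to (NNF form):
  False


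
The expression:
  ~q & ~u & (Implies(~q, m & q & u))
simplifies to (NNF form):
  False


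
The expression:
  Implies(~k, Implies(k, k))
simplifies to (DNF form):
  True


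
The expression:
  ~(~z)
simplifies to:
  z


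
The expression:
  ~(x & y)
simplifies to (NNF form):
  ~x | ~y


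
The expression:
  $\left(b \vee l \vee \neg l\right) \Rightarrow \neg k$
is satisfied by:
  {k: False}


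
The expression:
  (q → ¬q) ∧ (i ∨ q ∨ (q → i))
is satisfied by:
  {q: False}


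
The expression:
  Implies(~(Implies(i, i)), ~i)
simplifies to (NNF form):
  True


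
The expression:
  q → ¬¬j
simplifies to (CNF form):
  j ∨ ¬q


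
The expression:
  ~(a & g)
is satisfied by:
  {g: False, a: False}
  {a: True, g: False}
  {g: True, a: False}


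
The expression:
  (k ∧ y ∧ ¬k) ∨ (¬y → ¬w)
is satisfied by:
  {y: True, w: False}
  {w: False, y: False}
  {w: True, y: True}


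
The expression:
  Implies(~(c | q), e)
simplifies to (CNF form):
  c | e | q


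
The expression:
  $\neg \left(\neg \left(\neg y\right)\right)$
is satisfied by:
  {y: False}


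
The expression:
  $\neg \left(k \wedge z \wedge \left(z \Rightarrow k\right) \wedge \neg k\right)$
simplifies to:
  $\text{True}$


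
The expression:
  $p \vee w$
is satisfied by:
  {p: True, w: True}
  {p: True, w: False}
  {w: True, p: False}


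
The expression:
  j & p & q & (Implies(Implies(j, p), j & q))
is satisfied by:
  {p: True, j: True, q: True}


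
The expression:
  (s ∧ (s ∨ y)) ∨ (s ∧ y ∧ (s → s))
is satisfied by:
  {s: True}


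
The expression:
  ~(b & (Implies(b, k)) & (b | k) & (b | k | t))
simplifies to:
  ~b | ~k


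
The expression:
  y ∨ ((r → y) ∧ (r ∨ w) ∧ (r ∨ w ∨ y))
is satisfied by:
  {y: True, w: True, r: False}
  {y: True, w: False, r: False}
  {r: True, y: True, w: True}
  {r: True, y: True, w: False}
  {w: True, r: False, y: False}


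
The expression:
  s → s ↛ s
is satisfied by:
  {s: False}


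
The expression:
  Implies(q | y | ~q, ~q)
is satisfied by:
  {q: False}


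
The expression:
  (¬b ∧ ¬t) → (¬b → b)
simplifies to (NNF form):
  b ∨ t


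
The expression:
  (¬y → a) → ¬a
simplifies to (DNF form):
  ¬a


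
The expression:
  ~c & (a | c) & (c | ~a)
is never true.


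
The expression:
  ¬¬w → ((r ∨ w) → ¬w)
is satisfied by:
  {w: False}


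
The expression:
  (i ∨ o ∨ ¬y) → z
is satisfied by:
  {z: True, y: True, i: False, o: False}
  {z: True, i: False, y: False, o: False}
  {z: True, o: True, y: True, i: False}
  {z: True, o: True, i: False, y: False}
  {z: True, y: True, i: True, o: False}
  {z: True, i: True, y: False, o: False}
  {z: True, o: True, i: True, y: True}
  {z: True, o: True, i: True, y: False}
  {y: True, o: False, i: False, z: False}


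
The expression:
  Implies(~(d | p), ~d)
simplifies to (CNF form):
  True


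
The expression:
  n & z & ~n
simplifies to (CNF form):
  False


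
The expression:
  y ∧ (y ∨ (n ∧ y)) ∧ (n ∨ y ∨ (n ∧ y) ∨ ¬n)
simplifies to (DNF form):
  y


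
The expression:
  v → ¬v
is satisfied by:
  {v: False}


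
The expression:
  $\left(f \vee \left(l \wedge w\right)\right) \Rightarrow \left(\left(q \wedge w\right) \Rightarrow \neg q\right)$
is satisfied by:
  {f: False, l: False, q: False, w: False}
  {l: True, w: False, f: False, q: False}
  {f: True, w: False, l: False, q: False}
  {l: True, f: True, w: False, q: False}
  {w: True, f: False, l: False, q: False}
  {w: True, l: True, f: False, q: False}
  {w: True, f: True, l: False, q: False}
  {w: True, l: True, f: True, q: False}
  {q: True, w: False, f: False, l: False}
  {q: True, l: True, w: False, f: False}
  {q: True, f: True, w: False, l: False}
  {q: True, l: True, f: True, w: False}
  {q: True, w: True, f: False, l: False}


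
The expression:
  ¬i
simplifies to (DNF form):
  ¬i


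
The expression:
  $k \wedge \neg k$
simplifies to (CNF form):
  $\text{False}$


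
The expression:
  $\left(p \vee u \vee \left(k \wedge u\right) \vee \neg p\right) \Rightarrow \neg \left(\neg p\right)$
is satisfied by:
  {p: True}


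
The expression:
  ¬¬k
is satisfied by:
  {k: True}


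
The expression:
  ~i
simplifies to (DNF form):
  ~i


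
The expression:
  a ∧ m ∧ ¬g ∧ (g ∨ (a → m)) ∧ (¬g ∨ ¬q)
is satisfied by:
  {a: True, m: True, g: False}


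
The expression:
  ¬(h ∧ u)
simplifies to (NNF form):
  ¬h ∨ ¬u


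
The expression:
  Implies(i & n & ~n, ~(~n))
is always true.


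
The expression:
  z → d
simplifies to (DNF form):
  d ∨ ¬z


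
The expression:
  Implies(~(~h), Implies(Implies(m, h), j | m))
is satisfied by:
  {m: True, j: True, h: False}
  {m: True, j: False, h: False}
  {j: True, m: False, h: False}
  {m: False, j: False, h: False}
  {h: True, m: True, j: True}
  {h: True, m: True, j: False}
  {h: True, j: True, m: False}


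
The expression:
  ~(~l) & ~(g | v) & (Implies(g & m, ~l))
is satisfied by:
  {l: True, v: False, g: False}


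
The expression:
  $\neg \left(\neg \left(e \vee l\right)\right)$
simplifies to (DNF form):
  $e \vee l$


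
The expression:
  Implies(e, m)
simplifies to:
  m | ~e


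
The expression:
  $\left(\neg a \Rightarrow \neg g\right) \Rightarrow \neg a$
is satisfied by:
  {a: False}


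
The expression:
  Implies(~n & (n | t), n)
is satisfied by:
  {n: True, t: False}
  {t: False, n: False}
  {t: True, n: True}


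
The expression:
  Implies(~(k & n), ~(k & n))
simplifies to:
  True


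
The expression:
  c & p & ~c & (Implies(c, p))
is never true.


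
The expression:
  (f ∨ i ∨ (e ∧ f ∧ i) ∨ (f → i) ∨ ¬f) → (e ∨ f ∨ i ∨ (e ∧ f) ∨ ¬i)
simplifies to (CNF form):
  True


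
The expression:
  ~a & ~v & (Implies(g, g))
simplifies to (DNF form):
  ~a & ~v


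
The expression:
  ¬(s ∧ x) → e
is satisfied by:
  {x: True, e: True, s: True}
  {x: True, e: True, s: False}
  {e: True, s: True, x: False}
  {e: True, s: False, x: False}
  {x: True, s: True, e: False}


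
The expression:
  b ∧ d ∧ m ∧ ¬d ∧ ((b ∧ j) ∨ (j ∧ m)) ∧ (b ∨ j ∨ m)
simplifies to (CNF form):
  False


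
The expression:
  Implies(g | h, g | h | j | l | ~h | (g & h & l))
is always true.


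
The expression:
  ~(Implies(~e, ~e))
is never true.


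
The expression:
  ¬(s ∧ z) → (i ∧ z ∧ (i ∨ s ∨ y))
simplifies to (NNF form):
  z ∧ (i ∨ s)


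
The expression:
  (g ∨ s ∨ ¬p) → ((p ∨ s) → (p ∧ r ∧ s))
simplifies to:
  (¬g ∧ ¬s) ∨ (¬p ∧ ¬s) ∨ (p ∧ r ∧ s)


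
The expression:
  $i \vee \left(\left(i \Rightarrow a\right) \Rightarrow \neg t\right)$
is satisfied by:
  {i: True, t: False}
  {t: False, i: False}
  {t: True, i: True}


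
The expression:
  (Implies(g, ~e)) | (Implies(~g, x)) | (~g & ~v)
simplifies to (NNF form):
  True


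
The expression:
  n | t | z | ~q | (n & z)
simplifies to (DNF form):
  n | t | z | ~q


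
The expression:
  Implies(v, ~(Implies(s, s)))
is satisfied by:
  {v: False}


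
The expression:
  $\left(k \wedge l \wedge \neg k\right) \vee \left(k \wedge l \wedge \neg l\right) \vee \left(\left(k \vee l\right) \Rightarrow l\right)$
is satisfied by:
  {l: True, k: False}
  {k: False, l: False}
  {k: True, l: True}


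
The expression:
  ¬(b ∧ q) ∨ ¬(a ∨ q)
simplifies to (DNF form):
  ¬b ∨ ¬q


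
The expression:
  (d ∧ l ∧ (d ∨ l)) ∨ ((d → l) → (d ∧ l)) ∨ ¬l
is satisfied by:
  {d: True, l: False}
  {l: False, d: False}
  {l: True, d: True}


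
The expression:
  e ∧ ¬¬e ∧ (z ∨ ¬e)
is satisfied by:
  {z: True, e: True}


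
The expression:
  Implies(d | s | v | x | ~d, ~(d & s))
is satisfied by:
  {s: False, d: False}
  {d: True, s: False}
  {s: True, d: False}


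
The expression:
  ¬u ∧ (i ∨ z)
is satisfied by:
  {i: True, z: True, u: False}
  {i: True, u: False, z: False}
  {z: True, u: False, i: False}


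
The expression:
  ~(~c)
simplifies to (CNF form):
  c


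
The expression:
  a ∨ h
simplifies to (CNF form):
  a ∨ h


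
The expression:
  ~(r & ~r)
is always true.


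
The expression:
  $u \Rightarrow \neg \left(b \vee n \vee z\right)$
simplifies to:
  $\left(\neg b \wedge \neg n \wedge \neg z\right) \vee \neg u$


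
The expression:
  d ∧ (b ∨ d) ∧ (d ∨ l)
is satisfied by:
  {d: True}


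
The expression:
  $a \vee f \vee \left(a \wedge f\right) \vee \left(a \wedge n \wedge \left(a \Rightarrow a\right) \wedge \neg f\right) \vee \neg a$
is always true.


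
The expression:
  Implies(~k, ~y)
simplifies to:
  k | ~y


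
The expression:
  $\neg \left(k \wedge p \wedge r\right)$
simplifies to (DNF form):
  $\neg k \vee \neg p \vee \neg r$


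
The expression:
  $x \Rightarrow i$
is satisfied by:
  {i: True, x: False}
  {x: False, i: False}
  {x: True, i: True}


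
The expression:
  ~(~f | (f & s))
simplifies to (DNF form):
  f & ~s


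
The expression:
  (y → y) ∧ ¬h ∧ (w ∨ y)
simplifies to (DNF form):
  (w ∧ ¬h) ∨ (y ∧ ¬h)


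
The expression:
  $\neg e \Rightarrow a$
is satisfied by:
  {a: True, e: True}
  {a: True, e: False}
  {e: True, a: False}


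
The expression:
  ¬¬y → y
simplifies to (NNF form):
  True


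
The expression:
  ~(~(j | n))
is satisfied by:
  {n: True, j: True}
  {n: True, j: False}
  {j: True, n: False}


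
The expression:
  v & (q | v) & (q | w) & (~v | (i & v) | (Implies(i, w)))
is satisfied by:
  {q: True, w: True, v: True}
  {q: True, v: True, w: False}
  {w: True, v: True, q: False}


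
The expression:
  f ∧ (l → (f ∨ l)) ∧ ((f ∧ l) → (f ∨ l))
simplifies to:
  f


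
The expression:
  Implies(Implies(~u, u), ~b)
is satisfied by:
  {u: False, b: False}
  {b: True, u: False}
  {u: True, b: False}


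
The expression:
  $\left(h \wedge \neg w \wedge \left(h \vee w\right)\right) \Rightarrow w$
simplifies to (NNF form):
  $w \vee \neg h$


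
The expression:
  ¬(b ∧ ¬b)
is always true.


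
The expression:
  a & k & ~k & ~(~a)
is never true.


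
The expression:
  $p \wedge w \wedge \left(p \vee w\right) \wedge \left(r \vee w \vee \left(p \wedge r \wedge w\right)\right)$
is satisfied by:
  {p: True, w: True}


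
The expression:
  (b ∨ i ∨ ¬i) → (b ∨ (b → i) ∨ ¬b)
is always true.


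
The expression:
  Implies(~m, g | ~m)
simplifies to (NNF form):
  True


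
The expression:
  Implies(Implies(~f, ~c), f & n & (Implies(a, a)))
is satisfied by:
  {n: True, c: True, f: False}
  {c: True, f: False, n: False}
  {f: True, n: True, c: True}
  {f: True, n: True, c: False}


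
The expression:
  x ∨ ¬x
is always true.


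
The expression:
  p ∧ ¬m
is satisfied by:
  {p: True, m: False}


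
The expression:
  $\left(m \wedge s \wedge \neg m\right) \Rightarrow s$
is always true.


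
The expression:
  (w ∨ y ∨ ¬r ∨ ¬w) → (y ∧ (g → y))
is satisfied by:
  {y: True}


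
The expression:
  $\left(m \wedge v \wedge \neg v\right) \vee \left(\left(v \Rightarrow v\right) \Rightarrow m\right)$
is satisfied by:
  {m: True}


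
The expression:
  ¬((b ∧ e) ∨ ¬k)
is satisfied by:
  {k: True, e: False, b: False}
  {b: True, k: True, e: False}
  {e: True, k: True, b: False}


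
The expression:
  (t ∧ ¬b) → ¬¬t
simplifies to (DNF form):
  True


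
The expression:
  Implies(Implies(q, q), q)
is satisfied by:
  {q: True}


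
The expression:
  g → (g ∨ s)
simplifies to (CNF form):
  True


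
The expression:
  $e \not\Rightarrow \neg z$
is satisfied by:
  {z: True, e: True}


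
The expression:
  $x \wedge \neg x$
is never true.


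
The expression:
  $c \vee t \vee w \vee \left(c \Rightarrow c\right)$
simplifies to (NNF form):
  $\text{True}$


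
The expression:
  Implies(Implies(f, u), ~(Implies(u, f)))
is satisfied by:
  {u: True, f: False}
  {f: True, u: False}


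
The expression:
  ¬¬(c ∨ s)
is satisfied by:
  {c: True, s: True}
  {c: True, s: False}
  {s: True, c: False}


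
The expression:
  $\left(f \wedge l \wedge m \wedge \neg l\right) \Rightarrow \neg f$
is always true.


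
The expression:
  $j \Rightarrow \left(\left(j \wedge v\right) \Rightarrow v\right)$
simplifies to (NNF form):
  $\text{True}$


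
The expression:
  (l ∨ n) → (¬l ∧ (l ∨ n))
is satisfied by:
  {l: False}


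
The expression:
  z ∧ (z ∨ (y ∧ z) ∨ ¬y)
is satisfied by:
  {z: True}


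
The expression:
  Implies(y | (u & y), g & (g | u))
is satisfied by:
  {g: True, y: False}
  {y: False, g: False}
  {y: True, g: True}


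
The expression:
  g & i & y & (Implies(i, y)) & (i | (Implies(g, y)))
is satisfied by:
  {i: True, g: True, y: True}


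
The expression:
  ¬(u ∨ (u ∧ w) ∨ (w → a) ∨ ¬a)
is never true.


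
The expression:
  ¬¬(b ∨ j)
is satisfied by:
  {b: True, j: True}
  {b: True, j: False}
  {j: True, b: False}


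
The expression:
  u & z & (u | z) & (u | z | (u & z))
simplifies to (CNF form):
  u & z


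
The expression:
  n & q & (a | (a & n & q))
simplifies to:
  a & n & q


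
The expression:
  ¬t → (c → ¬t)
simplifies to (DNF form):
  True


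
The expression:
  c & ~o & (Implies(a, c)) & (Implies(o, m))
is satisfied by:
  {c: True, o: False}


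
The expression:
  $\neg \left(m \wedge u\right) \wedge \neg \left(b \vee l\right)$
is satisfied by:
  {u: False, m: False, l: False, b: False}
  {m: True, b: False, u: False, l: False}
  {u: True, b: False, m: False, l: False}


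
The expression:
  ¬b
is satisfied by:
  {b: False}


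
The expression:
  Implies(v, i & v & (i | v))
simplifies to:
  i | ~v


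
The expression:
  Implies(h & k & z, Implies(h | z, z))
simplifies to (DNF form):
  True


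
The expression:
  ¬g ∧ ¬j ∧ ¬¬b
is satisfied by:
  {b: True, g: False, j: False}


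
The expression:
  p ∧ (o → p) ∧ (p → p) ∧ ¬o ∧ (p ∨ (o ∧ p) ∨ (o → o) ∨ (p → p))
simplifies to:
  p ∧ ¬o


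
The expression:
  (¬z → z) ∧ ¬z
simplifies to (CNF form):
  False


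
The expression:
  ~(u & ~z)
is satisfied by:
  {z: True, u: False}
  {u: False, z: False}
  {u: True, z: True}


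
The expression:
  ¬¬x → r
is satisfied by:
  {r: True, x: False}
  {x: False, r: False}
  {x: True, r: True}


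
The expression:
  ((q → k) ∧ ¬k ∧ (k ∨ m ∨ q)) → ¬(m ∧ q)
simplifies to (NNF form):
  True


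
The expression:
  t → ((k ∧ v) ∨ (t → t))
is always true.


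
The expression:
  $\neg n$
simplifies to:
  $\neg n$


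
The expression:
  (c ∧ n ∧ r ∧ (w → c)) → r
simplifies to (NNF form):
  True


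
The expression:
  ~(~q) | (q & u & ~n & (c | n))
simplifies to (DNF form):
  q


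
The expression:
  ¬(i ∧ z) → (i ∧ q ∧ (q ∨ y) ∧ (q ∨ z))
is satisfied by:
  {i: True, q: True, z: True}
  {i: True, q: True, z: False}
  {i: True, z: True, q: False}


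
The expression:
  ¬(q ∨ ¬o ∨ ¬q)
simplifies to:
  False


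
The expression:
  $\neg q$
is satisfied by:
  {q: False}


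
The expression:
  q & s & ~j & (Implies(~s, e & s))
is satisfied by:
  {s: True, q: True, j: False}


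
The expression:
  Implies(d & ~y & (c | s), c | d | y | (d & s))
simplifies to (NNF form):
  True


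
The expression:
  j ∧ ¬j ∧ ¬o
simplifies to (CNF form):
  False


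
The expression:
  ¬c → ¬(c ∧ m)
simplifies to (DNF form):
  True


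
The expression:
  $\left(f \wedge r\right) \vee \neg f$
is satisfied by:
  {r: True, f: False}
  {f: False, r: False}
  {f: True, r: True}


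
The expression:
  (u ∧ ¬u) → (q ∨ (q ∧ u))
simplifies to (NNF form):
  True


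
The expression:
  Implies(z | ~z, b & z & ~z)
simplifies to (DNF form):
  False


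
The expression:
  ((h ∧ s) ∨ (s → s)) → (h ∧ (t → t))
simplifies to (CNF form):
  h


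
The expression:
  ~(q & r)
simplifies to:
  ~q | ~r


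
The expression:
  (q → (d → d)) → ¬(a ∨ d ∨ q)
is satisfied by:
  {q: False, d: False, a: False}


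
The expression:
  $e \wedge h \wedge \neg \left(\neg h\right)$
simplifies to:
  $e \wedge h$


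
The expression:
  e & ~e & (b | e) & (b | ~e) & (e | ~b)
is never true.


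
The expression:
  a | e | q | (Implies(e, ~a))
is always true.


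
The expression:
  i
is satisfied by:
  {i: True}


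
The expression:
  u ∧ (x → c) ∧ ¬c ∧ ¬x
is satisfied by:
  {u: True, x: False, c: False}


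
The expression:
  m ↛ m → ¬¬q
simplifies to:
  True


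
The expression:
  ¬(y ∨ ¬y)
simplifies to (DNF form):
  False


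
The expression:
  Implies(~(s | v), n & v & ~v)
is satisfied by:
  {v: True, s: True}
  {v: True, s: False}
  {s: True, v: False}


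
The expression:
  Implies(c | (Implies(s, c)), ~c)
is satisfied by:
  {c: False}


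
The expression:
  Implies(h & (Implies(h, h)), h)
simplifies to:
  True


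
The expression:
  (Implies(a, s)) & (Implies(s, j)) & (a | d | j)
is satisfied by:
  {d: True, j: True, s: False, a: False}
  {j: True, a: False, d: False, s: False}
  {s: True, d: True, j: True, a: False}
  {s: True, j: True, a: False, d: False}
  {a: True, s: True, d: True, j: True}
  {a: True, s: True, j: True, d: False}
  {d: True, s: False, j: False, a: False}


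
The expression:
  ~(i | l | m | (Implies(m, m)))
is never true.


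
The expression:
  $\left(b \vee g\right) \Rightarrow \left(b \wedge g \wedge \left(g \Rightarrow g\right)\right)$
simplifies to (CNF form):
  $\left(b \vee \neg b\right) \wedge \left(b \vee \neg g\right) \wedge \left(g \vee \neg b\right) \wedge \left(g \vee \neg g\right)$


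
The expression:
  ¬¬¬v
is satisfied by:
  {v: False}


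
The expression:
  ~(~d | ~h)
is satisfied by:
  {h: True, d: True}


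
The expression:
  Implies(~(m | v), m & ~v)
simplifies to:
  m | v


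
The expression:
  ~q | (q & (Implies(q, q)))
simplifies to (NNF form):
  True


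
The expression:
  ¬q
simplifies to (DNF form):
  ¬q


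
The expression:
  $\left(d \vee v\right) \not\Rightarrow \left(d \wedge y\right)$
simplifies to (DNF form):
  $\left(d \wedge \neg y\right) \vee \left(v \wedge \neg d\right)$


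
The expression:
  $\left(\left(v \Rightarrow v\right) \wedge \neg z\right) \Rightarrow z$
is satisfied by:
  {z: True}


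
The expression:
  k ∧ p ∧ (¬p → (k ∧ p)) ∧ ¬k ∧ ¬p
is never true.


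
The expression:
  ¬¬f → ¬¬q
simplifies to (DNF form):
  q ∨ ¬f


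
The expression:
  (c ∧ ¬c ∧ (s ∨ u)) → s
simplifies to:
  True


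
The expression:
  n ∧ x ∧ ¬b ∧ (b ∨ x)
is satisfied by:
  {x: True, n: True, b: False}


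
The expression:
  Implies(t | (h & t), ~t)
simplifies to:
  ~t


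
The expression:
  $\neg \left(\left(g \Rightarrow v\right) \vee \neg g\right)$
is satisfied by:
  {g: True, v: False}


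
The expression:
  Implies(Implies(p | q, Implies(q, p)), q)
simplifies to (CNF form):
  q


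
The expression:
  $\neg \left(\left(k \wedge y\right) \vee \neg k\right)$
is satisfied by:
  {k: True, y: False}


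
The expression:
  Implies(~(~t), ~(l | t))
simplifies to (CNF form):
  ~t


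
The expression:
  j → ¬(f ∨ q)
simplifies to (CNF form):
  (¬f ∨ ¬j) ∧ (¬j ∨ ¬q)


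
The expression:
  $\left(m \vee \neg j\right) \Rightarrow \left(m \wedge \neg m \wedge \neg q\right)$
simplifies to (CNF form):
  $j \wedge \neg m$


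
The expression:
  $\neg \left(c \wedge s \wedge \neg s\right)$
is always true.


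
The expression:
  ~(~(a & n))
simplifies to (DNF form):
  a & n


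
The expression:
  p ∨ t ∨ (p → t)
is always true.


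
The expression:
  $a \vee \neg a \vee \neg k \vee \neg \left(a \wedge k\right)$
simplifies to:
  $\text{True}$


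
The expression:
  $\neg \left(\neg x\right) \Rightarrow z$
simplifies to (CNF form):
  $z \vee \neg x$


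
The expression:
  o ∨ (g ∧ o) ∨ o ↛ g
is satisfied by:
  {o: True}


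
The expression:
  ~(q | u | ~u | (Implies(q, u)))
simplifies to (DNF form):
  False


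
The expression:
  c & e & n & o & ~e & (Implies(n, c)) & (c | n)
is never true.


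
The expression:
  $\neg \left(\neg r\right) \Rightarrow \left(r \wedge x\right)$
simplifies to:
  $x \vee \neg r$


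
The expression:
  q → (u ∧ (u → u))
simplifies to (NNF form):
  u ∨ ¬q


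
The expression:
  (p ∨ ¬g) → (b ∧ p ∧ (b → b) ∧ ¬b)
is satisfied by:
  {g: True, p: False}


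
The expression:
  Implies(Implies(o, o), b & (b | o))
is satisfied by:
  {b: True}


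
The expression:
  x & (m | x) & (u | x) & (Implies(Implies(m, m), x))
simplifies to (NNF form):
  x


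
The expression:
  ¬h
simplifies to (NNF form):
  ¬h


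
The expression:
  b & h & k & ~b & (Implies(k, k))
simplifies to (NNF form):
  False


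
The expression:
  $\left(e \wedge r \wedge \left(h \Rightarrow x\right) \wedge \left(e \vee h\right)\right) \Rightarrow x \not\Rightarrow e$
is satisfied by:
  {h: True, e: False, r: False, x: False}
  {h: False, e: False, r: False, x: False}
  {x: True, h: True, e: False, r: False}
  {x: True, h: False, e: False, r: False}
  {r: True, h: True, e: False, x: False}
  {r: True, h: False, e: False, x: False}
  {r: True, x: True, h: True, e: False}
  {r: True, x: True, h: False, e: False}
  {e: True, h: True, x: False, r: False}
  {e: True, h: False, x: False, r: False}
  {x: True, e: True, h: True, r: False}
  {x: True, e: True, h: False, r: False}
  {r: True, e: True, h: True, x: False}


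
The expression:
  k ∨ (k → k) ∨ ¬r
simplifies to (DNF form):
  True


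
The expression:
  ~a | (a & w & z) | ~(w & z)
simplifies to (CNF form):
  True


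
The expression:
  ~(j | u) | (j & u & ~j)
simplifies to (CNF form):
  ~j & ~u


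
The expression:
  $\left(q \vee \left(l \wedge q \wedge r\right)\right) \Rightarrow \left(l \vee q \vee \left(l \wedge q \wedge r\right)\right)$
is always true.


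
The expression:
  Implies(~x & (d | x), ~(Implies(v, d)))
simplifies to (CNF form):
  x | ~d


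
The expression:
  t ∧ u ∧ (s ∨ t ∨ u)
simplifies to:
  t ∧ u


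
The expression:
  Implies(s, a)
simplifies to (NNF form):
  a | ~s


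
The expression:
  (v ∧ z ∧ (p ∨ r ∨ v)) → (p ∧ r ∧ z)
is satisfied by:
  {r: True, p: True, v: False, z: False}
  {r: True, p: False, v: False, z: False}
  {p: True, r: False, v: False, z: False}
  {r: False, p: False, v: False, z: False}
  {r: True, z: True, p: True, v: False}
  {r: True, z: True, p: False, v: False}
  {z: True, p: True, r: False, v: False}
  {z: True, r: False, p: False, v: False}
  {r: True, v: True, p: True, z: False}
  {r: True, v: True, p: False, z: False}
  {v: True, p: True, r: False, z: False}
  {v: True, r: False, p: False, z: False}
  {r: True, z: True, v: True, p: True}
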